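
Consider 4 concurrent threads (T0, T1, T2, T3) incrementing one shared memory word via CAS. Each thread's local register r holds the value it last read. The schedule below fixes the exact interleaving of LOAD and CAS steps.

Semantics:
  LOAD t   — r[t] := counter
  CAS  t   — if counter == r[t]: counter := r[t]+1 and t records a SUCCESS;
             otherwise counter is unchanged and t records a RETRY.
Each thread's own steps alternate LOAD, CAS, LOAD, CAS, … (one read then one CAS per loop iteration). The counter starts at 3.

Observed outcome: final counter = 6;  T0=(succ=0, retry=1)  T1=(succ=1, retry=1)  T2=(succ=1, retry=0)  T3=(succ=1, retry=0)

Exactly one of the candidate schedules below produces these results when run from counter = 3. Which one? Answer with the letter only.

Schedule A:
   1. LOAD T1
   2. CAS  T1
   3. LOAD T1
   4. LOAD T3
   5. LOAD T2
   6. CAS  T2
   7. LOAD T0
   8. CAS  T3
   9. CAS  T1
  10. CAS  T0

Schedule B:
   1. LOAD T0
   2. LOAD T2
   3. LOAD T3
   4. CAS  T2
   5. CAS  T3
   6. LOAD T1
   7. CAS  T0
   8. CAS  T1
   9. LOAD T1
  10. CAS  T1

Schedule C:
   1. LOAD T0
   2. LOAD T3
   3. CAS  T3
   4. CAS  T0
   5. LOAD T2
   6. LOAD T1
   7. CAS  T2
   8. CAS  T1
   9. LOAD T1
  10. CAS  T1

Simulating candidate C:
#1 T0 reads 3
#2 T3 reads 3
#3 T3 CAS(3→4) writes; counter now 4
#4 T0 CAS(3→4) fails; counter now 4
#5 T2 reads 4
#6 T1 reads 4
#7 T2 CAS(4→5) writes; counter now 5
#8 T1 CAS(4→5) fails; counter now 5
#9 T1 reads 5
#10 T1 CAS(5→6) writes; counter now 6

C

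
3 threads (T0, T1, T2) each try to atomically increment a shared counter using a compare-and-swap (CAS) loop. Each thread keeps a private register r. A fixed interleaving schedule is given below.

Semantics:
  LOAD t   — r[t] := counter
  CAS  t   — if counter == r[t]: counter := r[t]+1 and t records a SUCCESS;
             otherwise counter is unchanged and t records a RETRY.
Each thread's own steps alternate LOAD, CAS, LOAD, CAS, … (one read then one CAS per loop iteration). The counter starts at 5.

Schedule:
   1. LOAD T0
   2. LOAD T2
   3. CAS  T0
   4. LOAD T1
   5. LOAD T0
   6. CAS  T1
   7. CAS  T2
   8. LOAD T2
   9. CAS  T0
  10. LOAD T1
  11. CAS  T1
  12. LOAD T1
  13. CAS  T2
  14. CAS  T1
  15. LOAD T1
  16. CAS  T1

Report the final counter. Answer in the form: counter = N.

counter = 10

T0 LOAD — after: cnt=5, r=5 — load
T2 LOAD — after: cnt=5, r=5 — load
T0 CAS — after: cnt=6, r=5 — ok
T1 LOAD — after: cnt=6, r=6 — load
T0 LOAD — after: cnt=6, r=6 — load
T1 CAS — after: cnt=7, r=6 — ok
T2 CAS — after: cnt=7, r=5 — retry
T2 LOAD — after: cnt=7, r=7 — load
T0 CAS — after: cnt=7, r=6 — retry
T1 LOAD — after: cnt=7, r=7 — load
T1 CAS — after: cnt=8, r=7 — ok
T1 LOAD — after: cnt=8, r=8 — load
T2 CAS — after: cnt=8, r=7 — retry
T1 CAS — after: cnt=9, r=8 — ok
T1 LOAD — after: cnt=9, r=9 — load
T1 CAS — after: cnt=10, r=9 — ok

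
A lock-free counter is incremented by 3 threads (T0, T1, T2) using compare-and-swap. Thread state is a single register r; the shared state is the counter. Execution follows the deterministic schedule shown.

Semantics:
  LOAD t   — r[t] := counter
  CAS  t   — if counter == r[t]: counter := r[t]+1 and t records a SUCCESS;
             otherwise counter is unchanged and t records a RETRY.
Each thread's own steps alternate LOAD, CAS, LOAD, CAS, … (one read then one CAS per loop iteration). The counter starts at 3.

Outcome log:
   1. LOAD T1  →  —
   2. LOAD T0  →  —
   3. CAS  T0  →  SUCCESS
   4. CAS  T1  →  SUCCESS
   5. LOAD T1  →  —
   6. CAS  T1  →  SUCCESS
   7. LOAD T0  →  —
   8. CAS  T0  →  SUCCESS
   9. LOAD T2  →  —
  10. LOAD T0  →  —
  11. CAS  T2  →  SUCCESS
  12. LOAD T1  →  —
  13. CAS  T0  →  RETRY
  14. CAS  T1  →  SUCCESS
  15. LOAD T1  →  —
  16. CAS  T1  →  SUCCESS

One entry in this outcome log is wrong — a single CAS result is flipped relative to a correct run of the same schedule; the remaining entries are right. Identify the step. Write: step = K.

Correct run:
T1 LOAD — after: cnt=3, r=3 — load
T0 LOAD — after: cnt=3, r=3 — load
T0 CAS — after: cnt=4, r=3 — ok
T1 CAS — after: cnt=4, r=3 — retry
T1 LOAD — after: cnt=4, r=4 — load
T1 CAS — after: cnt=5, r=4 — ok
T0 LOAD — after: cnt=5, r=5 — load
T0 CAS — after: cnt=6, r=5 — ok
T2 LOAD — after: cnt=6, r=6 — load
T0 LOAD — after: cnt=6, r=6 — load
T2 CAS — after: cnt=7, r=6 — ok
T1 LOAD — after: cnt=7, r=7 — load
T0 CAS — after: cnt=7, r=6 — retry
T1 CAS — after: cnt=8, r=7 — ok
T1 LOAD — after: cnt=8, r=8 — load
T1 CAS — after: cnt=9, r=8 — ok
Mismatch at 4.

step = 4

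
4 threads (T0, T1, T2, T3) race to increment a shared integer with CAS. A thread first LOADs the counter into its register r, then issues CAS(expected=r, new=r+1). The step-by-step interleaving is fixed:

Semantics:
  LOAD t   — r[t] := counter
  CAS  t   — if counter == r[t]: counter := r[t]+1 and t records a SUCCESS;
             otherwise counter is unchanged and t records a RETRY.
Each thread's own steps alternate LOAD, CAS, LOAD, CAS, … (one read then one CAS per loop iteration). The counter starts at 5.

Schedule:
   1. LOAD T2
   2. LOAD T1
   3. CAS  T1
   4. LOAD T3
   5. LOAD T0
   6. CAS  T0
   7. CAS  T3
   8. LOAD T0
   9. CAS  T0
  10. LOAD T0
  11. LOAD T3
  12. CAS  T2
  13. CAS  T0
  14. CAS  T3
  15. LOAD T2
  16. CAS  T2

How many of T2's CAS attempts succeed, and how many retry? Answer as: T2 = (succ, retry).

T2 = (1, 1)

T2 LOAD — after: cnt=5, r=5 — load
T1 LOAD — after: cnt=5, r=5 — load
T1 CAS — after: cnt=6, r=5 — ok
T3 LOAD — after: cnt=6, r=6 — load
T0 LOAD — after: cnt=6, r=6 — load
T0 CAS — after: cnt=7, r=6 — ok
T3 CAS — after: cnt=7, r=6 — retry
T0 LOAD — after: cnt=7, r=7 — load
T0 CAS — after: cnt=8, r=7 — ok
T0 LOAD — after: cnt=8, r=8 — load
T3 LOAD — after: cnt=8, r=8 — load
T2 CAS — after: cnt=8, r=5 — retry
T0 CAS — after: cnt=9, r=8 — ok
T3 CAS — after: cnt=9, r=8 — retry
T2 LOAD — after: cnt=9, r=9 — load
T2 CAS — after: cnt=10, r=9 — ok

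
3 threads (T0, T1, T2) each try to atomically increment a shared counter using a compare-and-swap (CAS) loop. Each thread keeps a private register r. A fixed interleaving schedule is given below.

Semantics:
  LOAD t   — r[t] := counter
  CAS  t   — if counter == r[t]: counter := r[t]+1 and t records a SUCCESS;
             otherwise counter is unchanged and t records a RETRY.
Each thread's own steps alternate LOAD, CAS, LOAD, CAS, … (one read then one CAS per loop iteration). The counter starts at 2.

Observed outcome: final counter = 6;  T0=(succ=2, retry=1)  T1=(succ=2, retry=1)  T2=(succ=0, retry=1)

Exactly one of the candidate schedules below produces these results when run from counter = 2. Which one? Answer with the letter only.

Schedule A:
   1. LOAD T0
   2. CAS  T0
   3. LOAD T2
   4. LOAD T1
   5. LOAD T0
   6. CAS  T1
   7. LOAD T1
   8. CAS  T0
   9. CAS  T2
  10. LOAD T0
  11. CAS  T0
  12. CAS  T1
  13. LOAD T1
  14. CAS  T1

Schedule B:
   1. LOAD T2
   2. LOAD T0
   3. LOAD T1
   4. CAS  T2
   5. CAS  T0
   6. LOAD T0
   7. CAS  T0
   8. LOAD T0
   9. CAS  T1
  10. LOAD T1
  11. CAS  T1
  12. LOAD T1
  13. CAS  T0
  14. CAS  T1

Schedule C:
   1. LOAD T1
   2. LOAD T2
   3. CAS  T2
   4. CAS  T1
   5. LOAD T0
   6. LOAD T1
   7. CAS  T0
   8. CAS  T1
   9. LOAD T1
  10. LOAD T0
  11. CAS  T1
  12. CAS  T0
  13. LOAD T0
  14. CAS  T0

A

Simulating candidate A:
1. LOAD T0 → mem=2 r[T0]=2 [LOAD]
2. CAS T0 → mem=3 r[T0]=2 [OK]
3. LOAD T2 → mem=3 r[T2]=3 [LOAD]
4. LOAD T1 → mem=3 r[T1]=3 [LOAD]
5. LOAD T0 → mem=3 r[T0]=3 [LOAD]
6. CAS T1 → mem=4 r[T1]=3 [OK]
7. LOAD T1 → mem=4 r[T1]=4 [LOAD]
8. CAS T0 → mem=4 r[T0]=3 [RETRY]
9. CAS T2 → mem=4 r[T2]=3 [RETRY]
10. LOAD T0 → mem=4 r[T0]=4 [LOAD]
11. CAS T0 → mem=5 r[T0]=4 [OK]
12. CAS T1 → mem=5 r[T1]=4 [RETRY]
13. LOAD T1 → mem=5 r[T1]=5 [LOAD]
14. CAS T1 → mem=6 r[T1]=5 [OK]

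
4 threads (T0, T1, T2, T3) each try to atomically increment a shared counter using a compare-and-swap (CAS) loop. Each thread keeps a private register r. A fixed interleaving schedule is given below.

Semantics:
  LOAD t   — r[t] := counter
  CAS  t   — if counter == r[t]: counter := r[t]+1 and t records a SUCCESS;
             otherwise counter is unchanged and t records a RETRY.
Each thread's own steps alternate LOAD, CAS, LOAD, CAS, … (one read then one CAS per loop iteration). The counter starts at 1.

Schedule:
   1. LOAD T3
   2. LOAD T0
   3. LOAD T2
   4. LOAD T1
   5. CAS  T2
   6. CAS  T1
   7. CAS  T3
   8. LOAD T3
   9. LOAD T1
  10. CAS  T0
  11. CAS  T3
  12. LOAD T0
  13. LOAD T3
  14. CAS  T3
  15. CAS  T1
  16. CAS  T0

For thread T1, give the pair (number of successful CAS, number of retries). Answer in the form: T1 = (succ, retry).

T1 = (0, 2)

1. LOAD T3 → mem=1 r[T3]=1 [LOAD]
2. LOAD T0 → mem=1 r[T0]=1 [LOAD]
3. LOAD T2 → mem=1 r[T2]=1 [LOAD]
4. LOAD T1 → mem=1 r[T1]=1 [LOAD]
5. CAS T2 → mem=2 r[T2]=1 [OK]
6. CAS T1 → mem=2 r[T1]=1 [RETRY]
7. CAS T3 → mem=2 r[T3]=1 [RETRY]
8. LOAD T3 → mem=2 r[T3]=2 [LOAD]
9. LOAD T1 → mem=2 r[T1]=2 [LOAD]
10. CAS T0 → mem=2 r[T0]=1 [RETRY]
11. CAS T3 → mem=3 r[T3]=2 [OK]
12. LOAD T0 → mem=3 r[T0]=3 [LOAD]
13. LOAD T3 → mem=3 r[T3]=3 [LOAD]
14. CAS T3 → mem=4 r[T3]=3 [OK]
15. CAS T1 → mem=4 r[T1]=2 [RETRY]
16. CAS T0 → mem=4 r[T0]=3 [RETRY]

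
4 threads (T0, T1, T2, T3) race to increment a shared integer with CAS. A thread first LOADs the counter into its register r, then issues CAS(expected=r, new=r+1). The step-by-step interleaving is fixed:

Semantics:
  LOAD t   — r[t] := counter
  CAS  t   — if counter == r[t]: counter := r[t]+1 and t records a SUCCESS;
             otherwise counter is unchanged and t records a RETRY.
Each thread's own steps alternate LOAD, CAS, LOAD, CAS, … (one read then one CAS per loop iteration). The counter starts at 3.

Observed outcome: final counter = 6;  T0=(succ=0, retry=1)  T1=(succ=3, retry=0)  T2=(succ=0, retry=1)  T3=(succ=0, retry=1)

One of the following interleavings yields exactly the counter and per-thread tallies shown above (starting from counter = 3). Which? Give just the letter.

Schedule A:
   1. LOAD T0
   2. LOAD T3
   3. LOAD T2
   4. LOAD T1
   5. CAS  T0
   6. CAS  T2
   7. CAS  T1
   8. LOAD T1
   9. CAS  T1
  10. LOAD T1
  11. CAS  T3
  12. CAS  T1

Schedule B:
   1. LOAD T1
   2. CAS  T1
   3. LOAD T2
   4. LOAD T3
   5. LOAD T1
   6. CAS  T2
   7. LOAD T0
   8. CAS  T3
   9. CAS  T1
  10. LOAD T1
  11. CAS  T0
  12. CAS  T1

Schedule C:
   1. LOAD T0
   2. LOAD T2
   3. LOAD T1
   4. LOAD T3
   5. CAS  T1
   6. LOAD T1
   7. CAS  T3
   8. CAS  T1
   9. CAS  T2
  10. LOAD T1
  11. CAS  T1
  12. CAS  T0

C

Run C:
step 1: T0 LOAD ⇒ load; ctr=3 reg=3
step 2: T2 LOAD ⇒ load; ctr=3 reg=3
step 3: T1 LOAD ⇒ load; ctr=3 reg=3
step 4: T3 LOAD ⇒ load; ctr=3 reg=3
step 5: T1 CAS ⇒ ok; ctr=4 reg=3
step 6: T1 LOAD ⇒ load; ctr=4 reg=4
step 7: T3 CAS ⇒ retry; ctr=4 reg=3
step 8: T1 CAS ⇒ ok; ctr=5 reg=4
step 9: T2 CAS ⇒ retry; ctr=5 reg=3
step 10: T1 LOAD ⇒ load; ctr=5 reg=5
step 11: T1 CAS ⇒ ok; ctr=6 reg=5
step 12: T0 CAS ⇒ retry; ctr=6 reg=3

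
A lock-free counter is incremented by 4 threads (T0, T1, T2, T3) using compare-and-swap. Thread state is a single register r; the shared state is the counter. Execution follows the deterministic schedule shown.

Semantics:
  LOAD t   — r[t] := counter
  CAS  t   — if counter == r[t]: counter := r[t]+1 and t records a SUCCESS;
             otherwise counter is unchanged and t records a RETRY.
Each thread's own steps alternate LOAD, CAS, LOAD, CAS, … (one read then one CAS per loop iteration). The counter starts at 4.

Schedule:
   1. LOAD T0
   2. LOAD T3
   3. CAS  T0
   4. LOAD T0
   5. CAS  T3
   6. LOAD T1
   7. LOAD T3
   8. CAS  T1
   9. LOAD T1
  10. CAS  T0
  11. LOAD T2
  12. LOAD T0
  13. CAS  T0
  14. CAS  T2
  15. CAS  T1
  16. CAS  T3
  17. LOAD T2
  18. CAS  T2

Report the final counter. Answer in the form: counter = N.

#1 T0 reads 4
#2 T3 reads 4
#3 T0 CAS(4→5) writes; counter now 5
#4 T0 reads 5
#5 T3 CAS(4→5) fails; counter now 5
#6 T1 reads 5
#7 T3 reads 5
#8 T1 CAS(5→6) writes; counter now 6
#9 T1 reads 6
#10 T0 CAS(5→6) fails; counter now 6
#11 T2 reads 6
#12 T0 reads 6
#13 T0 CAS(6→7) writes; counter now 7
#14 T2 CAS(6→7) fails; counter now 7
#15 T1 CAS(6→7) fails; counter now 7
#16 T3 CAS(5→6) fails; counter now 7
#17 T2 reads 7
#18 T2 CAS(7→8) writes; counter now 8

counter = 8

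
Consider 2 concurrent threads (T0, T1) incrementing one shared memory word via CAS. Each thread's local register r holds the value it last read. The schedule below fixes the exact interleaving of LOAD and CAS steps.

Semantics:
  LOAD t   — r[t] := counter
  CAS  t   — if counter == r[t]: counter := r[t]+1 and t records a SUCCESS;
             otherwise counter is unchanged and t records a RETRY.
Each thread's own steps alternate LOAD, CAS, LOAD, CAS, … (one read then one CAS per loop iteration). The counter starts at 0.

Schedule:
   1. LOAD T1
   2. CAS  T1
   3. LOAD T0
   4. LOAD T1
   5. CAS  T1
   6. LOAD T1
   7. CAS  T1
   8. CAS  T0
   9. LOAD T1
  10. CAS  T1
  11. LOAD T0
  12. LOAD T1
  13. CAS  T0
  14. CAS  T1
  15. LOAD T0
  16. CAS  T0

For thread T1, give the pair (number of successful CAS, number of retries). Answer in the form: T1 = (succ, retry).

T1 LOAD — after: cnt=0, r=0 — load
T1 CAS — after: cnt=1, r=0 — ok
T0 LOAD — after: cnt=1, r=1 — load
T1 LOAD — after: cnt=1, r=1 — load
T1 CAS — after: cnt=2, r=1 — ok
T1 LOAD — after: cnt=2, r=2 — load
T1 CAS — after: cnt=3, r=2 — ok
T0 CAS — after: cnt=3, r=1 — retry
T1 LOAD — after: cnt=3, r=3 — load
T1 CAS — after: cnt=4, r=3 — ok
T0 LOAD — after: cnt=4, r=4 — load
T1 LOAD — after: cnt=4, r=4 — load
T0 CAS — after: cnt=5, r=4 — ok
T1 CAS — after: cnt=5, r=4 — retry
T0 LOAD — after: cnt=5, r=5 — load
T0 CAS — after: cnt=6, r=5 — ok

T1 = (4, 1)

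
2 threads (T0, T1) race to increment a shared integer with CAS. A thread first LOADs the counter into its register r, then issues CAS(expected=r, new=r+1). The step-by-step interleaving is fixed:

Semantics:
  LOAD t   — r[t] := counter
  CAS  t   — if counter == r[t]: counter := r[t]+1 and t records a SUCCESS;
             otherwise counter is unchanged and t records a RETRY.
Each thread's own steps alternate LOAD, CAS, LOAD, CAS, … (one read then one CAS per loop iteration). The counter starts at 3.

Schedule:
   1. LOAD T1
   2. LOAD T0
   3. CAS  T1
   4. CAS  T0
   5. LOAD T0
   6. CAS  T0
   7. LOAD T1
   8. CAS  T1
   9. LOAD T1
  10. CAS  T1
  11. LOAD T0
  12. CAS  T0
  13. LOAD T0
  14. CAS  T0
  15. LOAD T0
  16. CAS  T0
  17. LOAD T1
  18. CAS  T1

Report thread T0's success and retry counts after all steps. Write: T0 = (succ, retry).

T0 = (4, 1)

step 1: T1 LOAD ⇒ load; ctr=3 reg=3
step 2: T0 LOAD ⇒ load; ctr=3 reg=3
step 3: T1 CAS ⇒ ok; ctr=4 reg=3
step 4: T0 CAS ⇒ retry; ctr=4 reg=3
step 5: T0 LOAD ⇒ load; ctr=4 reg=4
step 6: T0 CAS ⇒ ok; ctr=5 reg=4
step 7: T1 LOAD ⇒ load; ctr=5 reg=5
step 8: T1 CAS ⇒ ok; ctr=6 reg=5
step 9: T1 LOAD ⇒ load; ctr=6 reg=6
step 10: T1 CAS ⇒ ok; ctr=7 reg=6
step 11: T0 LOAD ⇒ load; ctr=7 reg=7
step 12: T0 CAS ⇒ ok; ctr=8 reg=7
step 13: T0 LOAD ⇒ load; ctr=8 reg=8
step 14: T0 CAS ⇒ ok; ctr=9 reg=8
step 15: T0 LOAD ⇒ load; ctr=9 reg=9
step 16: T0 CAS ⇒ ok; ctr=10 reg=9
step 17: T1 LOAD ⇒ load; ctr=10 reg=10
step 18: T1 CAS ⇒ ok; ctr=11 reg=10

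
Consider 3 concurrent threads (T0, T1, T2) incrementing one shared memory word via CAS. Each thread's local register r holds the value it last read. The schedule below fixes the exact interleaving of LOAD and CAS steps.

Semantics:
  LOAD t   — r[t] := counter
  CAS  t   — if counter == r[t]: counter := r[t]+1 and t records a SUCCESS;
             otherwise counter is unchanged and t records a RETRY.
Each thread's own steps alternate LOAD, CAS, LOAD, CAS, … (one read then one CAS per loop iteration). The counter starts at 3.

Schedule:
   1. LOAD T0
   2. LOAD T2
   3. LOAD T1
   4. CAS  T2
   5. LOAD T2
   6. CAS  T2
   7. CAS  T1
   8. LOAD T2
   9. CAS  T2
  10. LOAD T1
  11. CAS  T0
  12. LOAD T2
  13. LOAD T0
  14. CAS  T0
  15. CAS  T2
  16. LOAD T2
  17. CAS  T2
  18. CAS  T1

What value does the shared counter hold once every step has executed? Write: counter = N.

T0 LOAD — after: cnt=3, r=3 — load
T2 LOAD — after: cnt=3, r=3 — load
T1 LOAD — after: cnt=3, r=3 — load
T2 CAS — after: cnt=4, r=3 — ok
T2 LOAD — after: cnt=4, r=4 — load
T2 CAS — after: cnt=5, r=4 — ok
T1 CAS — after: cnt=5, r=3 — retry
T2 LOAD — after: cnt=5, r=5 — load
T2 CAS — after: cnt=6, r=5 — ok
T1 LOAD — after: cnt=6, r=6 — load
T0 CAS — after: cnt=6, r=3 — retry
T2 LOAD — after: cnt=6, r=6 — load
T0 LOAD — after: cnt=6, r=6 — load
T0 CAS — after: cnt=7, r=6 — ok
T2 CAS — after: cnt=7, r=6 — retry
T2 LOAD — after: cnt=7, r=7 — load
T2 CAS — after: cnt=8, r=7 — ok
T1 CAS — after: cnt=8, r=6 — retry

counter = 8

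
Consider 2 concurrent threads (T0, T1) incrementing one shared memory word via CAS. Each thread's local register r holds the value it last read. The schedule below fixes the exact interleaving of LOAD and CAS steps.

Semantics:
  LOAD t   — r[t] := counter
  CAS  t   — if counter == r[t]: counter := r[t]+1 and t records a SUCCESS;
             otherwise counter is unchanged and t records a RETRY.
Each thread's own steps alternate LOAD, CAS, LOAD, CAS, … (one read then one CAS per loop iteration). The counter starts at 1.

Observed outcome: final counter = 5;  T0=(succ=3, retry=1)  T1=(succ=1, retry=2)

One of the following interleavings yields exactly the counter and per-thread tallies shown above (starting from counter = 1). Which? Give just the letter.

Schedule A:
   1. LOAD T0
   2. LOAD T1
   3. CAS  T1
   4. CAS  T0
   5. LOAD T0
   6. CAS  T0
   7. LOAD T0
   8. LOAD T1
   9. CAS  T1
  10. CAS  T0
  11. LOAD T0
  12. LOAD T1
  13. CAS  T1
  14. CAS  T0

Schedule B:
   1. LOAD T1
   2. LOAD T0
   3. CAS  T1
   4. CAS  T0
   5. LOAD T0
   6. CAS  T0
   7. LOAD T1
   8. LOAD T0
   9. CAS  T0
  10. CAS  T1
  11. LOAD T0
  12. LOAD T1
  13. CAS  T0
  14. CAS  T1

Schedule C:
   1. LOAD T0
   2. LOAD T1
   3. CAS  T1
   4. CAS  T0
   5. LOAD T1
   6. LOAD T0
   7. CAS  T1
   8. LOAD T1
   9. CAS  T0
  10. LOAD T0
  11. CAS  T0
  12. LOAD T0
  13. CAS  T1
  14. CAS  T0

Simulating candidate B:
   1) LOAD T1:  M=1  r_T1=1
   2) LOAD T0:  M=1  r_T0=1
   3) CAS  T1:  M=2  r_T1=1 ✓
   4) CAS  T0:  M=2  r_T0=1 ✗
   5) LOAD T0:  M=2  r_T0=2
   6) CAS  T0:  M=3  r_T0=2 ✓
   7) LOAD T1:  M=3  r_T1=3
   8) LOAD T0:  M=3  r_T0=3
   9) CAS  T0:  M=4  r_T0=3 ✓
  10) CAS  T1:  M=4  r_T1=3 ✗
  11) LOAD T0:  M=4  r_T0=4
  12) LOAD T1:  M=4  r_T1=4
  13) CAS  T0:  M=5  r_T0=4 ✓
  14) CAS  T1:  M=5  r_T1=4 ✗

B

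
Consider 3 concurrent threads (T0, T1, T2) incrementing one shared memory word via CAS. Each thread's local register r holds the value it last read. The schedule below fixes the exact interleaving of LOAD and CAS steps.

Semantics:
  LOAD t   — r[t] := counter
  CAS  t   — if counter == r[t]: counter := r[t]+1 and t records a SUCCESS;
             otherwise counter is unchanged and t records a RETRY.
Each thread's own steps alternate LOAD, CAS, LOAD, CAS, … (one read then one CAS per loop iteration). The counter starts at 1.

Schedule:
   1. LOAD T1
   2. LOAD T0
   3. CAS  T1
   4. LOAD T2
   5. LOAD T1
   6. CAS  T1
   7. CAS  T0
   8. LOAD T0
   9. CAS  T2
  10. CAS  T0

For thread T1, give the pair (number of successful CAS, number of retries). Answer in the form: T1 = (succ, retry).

   1) LOAD T1:  M=1  r_T1=1
   2) LOAD T0:  M=1  r_T0=1
   3) CAS  T1:  M=2  r_T1=1 ✓
   4) LOAD T2:  M=2  r_T2=2
   5) LOAD T1:  M=2  r_T1=2
   6) CAS  T1:  M=3  r_T1=2 ✓
   7) CAS  T0:  M=3  r_T0=1 ✗
   8) LOAD T0:  M=3  r_T0=3
   9) CAS  T2:  M=3  r_T2=2 ✗
  10) CAS  T0:  M=4  r_T0=3 ✓

T1 = (2, 0)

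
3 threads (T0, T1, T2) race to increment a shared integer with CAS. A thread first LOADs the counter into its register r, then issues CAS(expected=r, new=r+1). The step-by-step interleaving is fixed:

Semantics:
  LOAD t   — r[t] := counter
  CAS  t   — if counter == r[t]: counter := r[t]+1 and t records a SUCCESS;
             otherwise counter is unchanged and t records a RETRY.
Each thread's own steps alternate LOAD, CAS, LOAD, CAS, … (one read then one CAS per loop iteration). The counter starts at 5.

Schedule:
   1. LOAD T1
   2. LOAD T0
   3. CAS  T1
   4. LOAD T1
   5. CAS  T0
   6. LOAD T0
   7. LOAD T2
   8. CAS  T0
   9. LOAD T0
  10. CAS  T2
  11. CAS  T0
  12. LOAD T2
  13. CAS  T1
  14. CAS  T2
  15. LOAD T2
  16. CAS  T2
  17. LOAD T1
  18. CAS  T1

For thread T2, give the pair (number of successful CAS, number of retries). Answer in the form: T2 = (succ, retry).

#1 T1 reads 5
#2 T0 reads 5
#3 T1 CAS(5→6) writes; counter now 6
#4 T1 reads 6
#5 T0 CAS(5→6) fails; counter now 6
#6 T0 reads 6
#7 T2 reads 6
#8 T0 CAS(6→7) writes; counter now 7
#9 T0 reads 7
#10 T2 CAS(6→7) fails; counter now 7
#11 T0 CAS(7→8) writes; counter now 8
#12 T2 reads 8
#13 T1 CAS(6→7) fails; counter now 8
#14 T2 CAS(8→9) writes; counter now 9
#15 T2 reads 9
#16 T2 CAS(9→10) writes; counter now 10
#17 T1 reads 10
#18 T1 CAS(10→11) writes; counter now 11

T2 = (2, 1)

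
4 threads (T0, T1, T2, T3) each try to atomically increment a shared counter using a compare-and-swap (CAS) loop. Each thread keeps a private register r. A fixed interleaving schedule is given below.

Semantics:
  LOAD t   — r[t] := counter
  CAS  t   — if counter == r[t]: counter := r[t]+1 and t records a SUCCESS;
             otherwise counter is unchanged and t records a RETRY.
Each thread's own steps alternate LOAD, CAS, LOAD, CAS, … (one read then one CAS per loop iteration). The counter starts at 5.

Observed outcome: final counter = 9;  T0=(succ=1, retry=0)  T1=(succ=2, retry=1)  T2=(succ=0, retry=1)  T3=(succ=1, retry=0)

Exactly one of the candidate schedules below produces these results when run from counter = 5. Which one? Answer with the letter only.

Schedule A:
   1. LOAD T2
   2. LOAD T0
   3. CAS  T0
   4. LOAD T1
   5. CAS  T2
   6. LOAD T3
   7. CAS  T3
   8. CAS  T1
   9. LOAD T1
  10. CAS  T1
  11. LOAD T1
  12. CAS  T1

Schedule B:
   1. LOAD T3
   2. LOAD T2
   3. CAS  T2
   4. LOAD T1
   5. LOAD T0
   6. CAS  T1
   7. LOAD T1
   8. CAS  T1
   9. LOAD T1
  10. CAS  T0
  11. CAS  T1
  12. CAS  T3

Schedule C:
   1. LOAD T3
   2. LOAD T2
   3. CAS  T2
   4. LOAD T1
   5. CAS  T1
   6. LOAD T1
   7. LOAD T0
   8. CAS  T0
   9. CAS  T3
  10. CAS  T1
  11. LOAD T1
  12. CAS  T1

A

Run A:
   1) LOAD T2:  M=5  r_T2=5
   2) LOAD T0:  M=5  r_T0=5
   3) CAS  T0:  M=6  r_T0=5 ✓
   4) LOAD T1:  M=6  r_T1=6
   5) CAS  T2:  M=6  r_T2=5 ✗
   6) LOAD T3:  M=6  r_T3=6
   7) CAS  T3:  M=7  r_T3=6 ✓
   8) CAS  T1:  M=7  r_T1=6 ✗
   9) LOAD T1:  M=7  r_T1=7
  10) CAS  T1:  M=8  r_T1=7 ✓
  11) LOAD T1:  M=8  r_T1=8
  12) CAS  T1:  M=9  r_T1=8 ✓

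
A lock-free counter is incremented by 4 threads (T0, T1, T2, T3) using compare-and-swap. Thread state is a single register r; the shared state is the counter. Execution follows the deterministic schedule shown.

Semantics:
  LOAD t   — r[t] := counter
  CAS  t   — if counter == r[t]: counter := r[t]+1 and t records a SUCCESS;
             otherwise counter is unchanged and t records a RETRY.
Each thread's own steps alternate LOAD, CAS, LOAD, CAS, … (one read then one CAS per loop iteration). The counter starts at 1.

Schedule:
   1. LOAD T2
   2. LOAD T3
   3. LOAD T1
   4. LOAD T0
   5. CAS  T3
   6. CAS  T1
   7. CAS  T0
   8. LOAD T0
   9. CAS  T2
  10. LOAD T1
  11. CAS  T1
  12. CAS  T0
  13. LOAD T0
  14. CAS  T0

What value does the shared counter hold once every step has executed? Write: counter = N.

step 1: T2 LOAD ⇒ load; ctr=1 reg=1
step 2: T3 LOAD ⇒ load; ctr=1 reg=1
step 3: T1 LOAD ⇒ load; ctr=1 reg=1
step 4: T0 LOAD ⇒ load; ctr=1 reg=1
step 5: T3 CAS ⇒ ok; ctr=2 reg=1
step 6: T1 CAS ⇒ retry; ctr=2 reg=1
step 7: T0 CAS ⇒ retry; ctr=2 reg=1
step 8: T0 LOAD ⇒ load; ctr=2 reg=2
step 9: T2 CAS ⇒ retry; ctr=2 reg=1
step 10: T1 LOAD ⇒ load; ctr=2 reg=2
step 11: T1 CAS ⇒ ok; ctr=3 reg=2
step 12: T0 CAS ⇒ retry; ctr=3 reg=2
step 13: T0 LOAD ⇒ load; ctr=3 reg=3
step 14: T0 CAS ⇒ ok; ctr=4 reg=3

counter = 4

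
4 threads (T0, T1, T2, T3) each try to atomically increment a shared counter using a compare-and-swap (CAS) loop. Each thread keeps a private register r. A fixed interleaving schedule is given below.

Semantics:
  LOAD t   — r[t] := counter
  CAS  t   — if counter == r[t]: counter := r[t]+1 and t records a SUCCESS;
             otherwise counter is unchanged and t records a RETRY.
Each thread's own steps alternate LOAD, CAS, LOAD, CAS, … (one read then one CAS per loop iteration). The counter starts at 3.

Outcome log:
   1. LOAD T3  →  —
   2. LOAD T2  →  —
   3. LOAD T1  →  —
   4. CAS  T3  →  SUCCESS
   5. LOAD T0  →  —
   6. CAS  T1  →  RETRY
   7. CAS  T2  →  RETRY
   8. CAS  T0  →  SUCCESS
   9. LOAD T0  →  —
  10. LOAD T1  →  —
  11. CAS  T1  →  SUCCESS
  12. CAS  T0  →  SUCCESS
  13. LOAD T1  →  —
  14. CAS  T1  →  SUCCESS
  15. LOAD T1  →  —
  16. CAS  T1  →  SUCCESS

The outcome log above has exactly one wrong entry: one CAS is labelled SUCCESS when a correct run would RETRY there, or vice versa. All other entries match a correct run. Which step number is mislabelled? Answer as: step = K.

Reference trace:
T3 LOAD — after: cnt=3, r=3 — load
T2 LOAD — after: cnt=3, r=3 — load
T1 LOAD — after: cnt=3, r=3 — load
T3 CAS — after: cnt=4, r=3 — ok
T0 LOAD — after: cnt=4, r=4 — load
T1 CAS — after: cnt=4, r=3 — retry
T2 CAS — after: cnt=4, r=3 — retry
T0 CAS — after: cnt=5, r=4 — ok
T0 LOAD — after: cnt=5, r=5 — load
T1 LOAD — after: cnt=5, r=5 — load
T1 CAS — after: cnt=6, r=5 — ok
T0 CAS — after: cnt=6, r=5 — retry
T1 LOAD — after: cnt=6, r=6 — load
T1 CAS — after: cnt=7, r=6 — ok
T1 LOAD — after: cnt=7, r=7 — load
T1 CAS — after: cnt=8, r=7 — ok
Mismatch at 12.

step = 12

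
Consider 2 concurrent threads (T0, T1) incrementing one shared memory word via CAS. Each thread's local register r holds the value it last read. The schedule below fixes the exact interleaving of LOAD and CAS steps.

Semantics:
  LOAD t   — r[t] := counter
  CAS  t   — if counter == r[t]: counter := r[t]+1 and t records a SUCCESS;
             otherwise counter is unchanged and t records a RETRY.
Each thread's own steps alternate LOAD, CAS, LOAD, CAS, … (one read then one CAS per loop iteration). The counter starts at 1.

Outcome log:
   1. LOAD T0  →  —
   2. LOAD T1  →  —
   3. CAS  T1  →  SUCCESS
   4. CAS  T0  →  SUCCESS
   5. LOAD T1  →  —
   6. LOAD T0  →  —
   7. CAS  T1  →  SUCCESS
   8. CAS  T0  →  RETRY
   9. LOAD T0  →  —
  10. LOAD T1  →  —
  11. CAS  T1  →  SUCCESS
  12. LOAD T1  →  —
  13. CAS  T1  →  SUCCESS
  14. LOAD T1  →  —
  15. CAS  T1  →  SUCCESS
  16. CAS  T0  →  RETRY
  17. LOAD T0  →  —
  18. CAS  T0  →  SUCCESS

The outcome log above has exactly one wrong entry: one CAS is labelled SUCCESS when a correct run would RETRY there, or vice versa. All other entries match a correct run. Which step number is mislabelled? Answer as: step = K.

step = 4

Correct run:
   1) LOAD T0:  M=1  r_T0=1
   2) LOAD T1:  M=1  r_T1=1
   3) CAS  T1:  M=2  r_T1=1 ✓
   4) CAS  T0:  M=2  r_T0=1 ✗
   5) LOAD T1:  M=2  r_T1=2
   6) LOAD T0:  M=2  r_T0=2
   7) CAS  T1:  M=3  r_T1=2 ✓
   8) CAS  T0:  M=3  r_T0=2 ✗
   9) LOAD T0:  M=3  r_T0=3
  10) LOAD T1:  M=3  r_T1=3
  11) CAS  T1:  M=4  r_T1=3 ✓
  12) LOAD T1:  M=4  r_T1=4
  13) CAS  T1:  M=5  r_T1=4 ✓
  14) LOAD T1:  M=5  r_T1=5
  15) CAS  T1:  M=6  r_T1=5 ✓
  16) CAS  T0:  M=6  r_T0=3 ✗
  17) LOAD T0:  M=6  r_T0=6
  18) CAS  T0:  M=7  r_T0=6 ✓
Log disagrees first at step 4.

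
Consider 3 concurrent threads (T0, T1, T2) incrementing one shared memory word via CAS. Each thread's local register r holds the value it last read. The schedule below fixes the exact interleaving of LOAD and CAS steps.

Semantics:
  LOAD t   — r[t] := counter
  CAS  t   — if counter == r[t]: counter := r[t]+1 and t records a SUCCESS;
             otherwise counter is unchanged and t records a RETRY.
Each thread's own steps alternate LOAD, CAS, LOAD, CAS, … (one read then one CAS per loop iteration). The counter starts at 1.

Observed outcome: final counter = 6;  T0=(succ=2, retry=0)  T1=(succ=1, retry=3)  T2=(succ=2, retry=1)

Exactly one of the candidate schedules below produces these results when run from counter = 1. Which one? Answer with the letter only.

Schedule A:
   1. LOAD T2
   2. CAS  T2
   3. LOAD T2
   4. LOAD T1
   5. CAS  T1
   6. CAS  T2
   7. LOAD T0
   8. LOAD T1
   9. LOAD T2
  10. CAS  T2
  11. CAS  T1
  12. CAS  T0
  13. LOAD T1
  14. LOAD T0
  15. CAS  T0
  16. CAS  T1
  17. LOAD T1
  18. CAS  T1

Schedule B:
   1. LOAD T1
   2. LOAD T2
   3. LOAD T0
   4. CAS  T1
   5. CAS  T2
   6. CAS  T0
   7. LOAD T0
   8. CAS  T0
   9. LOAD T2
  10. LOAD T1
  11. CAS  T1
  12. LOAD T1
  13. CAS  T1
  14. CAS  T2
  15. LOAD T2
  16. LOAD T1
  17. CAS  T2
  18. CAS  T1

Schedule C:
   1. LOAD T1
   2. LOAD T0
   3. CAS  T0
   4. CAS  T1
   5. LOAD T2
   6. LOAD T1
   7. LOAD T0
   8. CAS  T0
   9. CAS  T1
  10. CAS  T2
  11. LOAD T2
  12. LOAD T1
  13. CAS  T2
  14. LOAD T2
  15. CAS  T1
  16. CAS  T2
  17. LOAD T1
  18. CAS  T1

C

Simulating candidate C:
[1] T1.load  rd  (counter 1, T1.r 1)
[2] T0.load  rd  (counter 1, T0.r 1)
[3] T0.cas  hit  (counter 2, T0.r 1)
[4] T1.cas  miss  (counter 2, T1.r 1)
[5] T2.load  rd  (counter 2, T2.r 2)
[6] T1.load  rd  (counter 2, T1.r 2)
[7] T0.load  rd  (counter 2, T0.r 2)
[8] T0.cas  hit  (counter 3, T0.r 2)
[9] T1.cas  miss  (counter 3, T1.r 2)
[10] T2.cas  miss  (counter 3, T2.r 2)
[11] T2.load  rd  (counter 3, T2.r 3)
[12] T1.load  rd  (counter 3, T1.r 3)
[13] T2.cas  hit  (counter 4, T2.r 3)
[14] T2.load  rd  (counter 4, T2.r 4)
[15] T1.cas  miss  (counter 4, T1.r 3)
[16] T2.cas  hit  (counter 5, T2.r 4)
[17] T1.load  rd  (counter 5, T1.r 5)
[18] T1.cas  hit  (counter 6, T1.r 5)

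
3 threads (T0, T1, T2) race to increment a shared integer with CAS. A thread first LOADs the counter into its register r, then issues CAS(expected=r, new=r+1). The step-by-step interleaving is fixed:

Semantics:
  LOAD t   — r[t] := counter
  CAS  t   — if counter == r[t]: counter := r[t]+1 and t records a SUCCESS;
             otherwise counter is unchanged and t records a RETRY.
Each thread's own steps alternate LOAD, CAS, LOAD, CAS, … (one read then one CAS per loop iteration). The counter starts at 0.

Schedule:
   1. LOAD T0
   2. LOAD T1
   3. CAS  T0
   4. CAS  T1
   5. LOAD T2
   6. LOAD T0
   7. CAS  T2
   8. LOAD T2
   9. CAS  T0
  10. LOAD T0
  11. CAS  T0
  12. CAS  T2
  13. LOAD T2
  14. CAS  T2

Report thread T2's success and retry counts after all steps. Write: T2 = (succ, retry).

T2 = (2, 1)

T0 LOAD — after: cnt=0, r=0 — load
T1 LOAD — after: cnt=0, r=0 — load
T0 CAS — after: cnt=1, r=0 — ok
T1 CAS — after: cnt=1, r=0 — retry
T2 LOAD — after: cnt=1, r=1 — load
T0 LOAD — after: cnt=1, r=1 — load
T2 CAS — after: cnt=2, r=1 — ok
T2 LOAD — after: cnt=2, r=2 — load
T0 CAS — after: cnt=2, r=1 — retry
T0 LOAD — after: cnt=2, r=2 — load
T0 CAS — after: cnt=3, r=2 — ok
T2 CAS — after: cnt=3, r=2 — retry
T2 LOAD — after: cnt=3, r=3 — load
T2 CAS — after: cnt=4, r=3 — ok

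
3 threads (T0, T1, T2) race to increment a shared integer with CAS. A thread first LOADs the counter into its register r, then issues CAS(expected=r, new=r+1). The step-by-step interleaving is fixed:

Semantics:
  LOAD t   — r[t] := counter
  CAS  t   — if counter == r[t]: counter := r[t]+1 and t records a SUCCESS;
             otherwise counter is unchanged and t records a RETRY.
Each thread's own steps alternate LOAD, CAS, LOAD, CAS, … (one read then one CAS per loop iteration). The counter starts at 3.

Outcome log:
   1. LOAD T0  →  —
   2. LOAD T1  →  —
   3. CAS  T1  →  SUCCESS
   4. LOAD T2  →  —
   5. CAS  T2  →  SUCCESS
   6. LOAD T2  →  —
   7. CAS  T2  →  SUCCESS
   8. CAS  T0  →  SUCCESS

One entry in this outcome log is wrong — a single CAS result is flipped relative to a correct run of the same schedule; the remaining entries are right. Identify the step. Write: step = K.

step = 8

Re-executing:
#1 T0 reads 3
#2 T1 reads 3
#3 T1 CAS(3→4) writes; counter now 4
#4 T2 reads 4
#5 T2 CAS(4→5) writes; counter now 5
#6 T2 reads 5
#7 T2 CAS(5→6) writes; counter now 6
#8 T0 CAS(3→4) fails; counter now 6
Flip is step 8.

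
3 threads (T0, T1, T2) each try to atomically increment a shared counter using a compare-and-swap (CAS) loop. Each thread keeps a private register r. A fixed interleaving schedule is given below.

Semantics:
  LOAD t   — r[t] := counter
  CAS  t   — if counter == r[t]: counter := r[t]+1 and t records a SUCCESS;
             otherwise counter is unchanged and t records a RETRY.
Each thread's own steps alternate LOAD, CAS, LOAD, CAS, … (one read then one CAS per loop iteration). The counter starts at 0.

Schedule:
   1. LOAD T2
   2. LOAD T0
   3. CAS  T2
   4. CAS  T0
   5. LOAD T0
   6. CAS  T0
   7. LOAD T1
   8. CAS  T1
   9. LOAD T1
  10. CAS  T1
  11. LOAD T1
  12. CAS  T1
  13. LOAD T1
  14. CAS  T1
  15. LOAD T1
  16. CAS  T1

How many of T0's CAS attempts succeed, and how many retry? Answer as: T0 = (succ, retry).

T0 = (1, 1)

1. LOAD T2 → mem=0 r[T2]=0 [LOAD]
2. LOAD T0 → mem=0 r[T0]=0 [LOAD]
3. CAS T2 → mem=1 r[T2]=0 [OK]
4. CAS T0 → mem=1 r[T0]=0 [RETRY]
5. LOAD T0 → mem=1 r[T0]=1 [LOAD]
6. CAS T0 → mem=2 r[T0]=1 [OK]
7. LOAD T1 → mem=2 r[T1]=2 [LOAD]
8. CAS T1 → mem=3 r[T1]=2 [OK]
9. LOAD T1 → mem=3 r[T1]=3 [LOAD]
10. CAS T1 → mem=4 r[T1]=3 [OK]
11. LOAD T1 → mem=4 r[T1]=4 [LOAD]
12. CAS T1 → mem=5 r[T1]=4 [OK]
13. LOAD T1 → mem=5 r[T1]=5 [LOAD]
14. CAS T1 → mem=6 r[T1]=5 [OK]
15. LOAD T1 → mem=6 r[T1]=6 [LOAD]
16. CAS T1 → mem=7 r[T1]=6 [OK]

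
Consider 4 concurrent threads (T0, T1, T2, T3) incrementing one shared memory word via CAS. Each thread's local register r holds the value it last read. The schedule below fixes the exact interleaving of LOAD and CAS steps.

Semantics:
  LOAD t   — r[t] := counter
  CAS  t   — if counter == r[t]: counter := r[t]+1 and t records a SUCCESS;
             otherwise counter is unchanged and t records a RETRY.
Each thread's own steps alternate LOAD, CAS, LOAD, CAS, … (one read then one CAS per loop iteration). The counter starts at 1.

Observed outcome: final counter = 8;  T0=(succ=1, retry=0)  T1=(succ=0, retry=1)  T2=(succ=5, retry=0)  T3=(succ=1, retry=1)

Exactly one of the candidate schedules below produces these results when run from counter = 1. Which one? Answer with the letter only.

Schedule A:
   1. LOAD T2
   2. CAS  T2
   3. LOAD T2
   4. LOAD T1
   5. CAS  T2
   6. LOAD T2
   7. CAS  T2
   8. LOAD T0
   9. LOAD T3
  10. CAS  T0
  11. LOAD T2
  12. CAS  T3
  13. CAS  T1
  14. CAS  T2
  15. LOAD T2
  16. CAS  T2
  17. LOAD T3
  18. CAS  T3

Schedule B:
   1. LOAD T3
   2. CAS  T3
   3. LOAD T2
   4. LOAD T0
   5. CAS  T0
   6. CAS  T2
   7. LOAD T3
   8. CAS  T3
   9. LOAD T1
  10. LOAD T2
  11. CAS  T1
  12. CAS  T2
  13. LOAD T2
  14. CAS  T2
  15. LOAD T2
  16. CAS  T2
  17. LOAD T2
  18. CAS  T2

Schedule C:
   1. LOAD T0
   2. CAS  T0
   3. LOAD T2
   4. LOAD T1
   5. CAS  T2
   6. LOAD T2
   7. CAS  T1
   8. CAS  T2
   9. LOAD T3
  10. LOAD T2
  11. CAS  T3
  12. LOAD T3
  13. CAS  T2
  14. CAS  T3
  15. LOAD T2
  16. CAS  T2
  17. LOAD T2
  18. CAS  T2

Simulating candidate A:
1. LOAD T2 → mem=1 r[T2]=1 [LOAD]
2. CAS T2 → mem=2 r[T2]=1 [OK]
3. LOAD T2 → mem=2 r[T2]=2 [LOAD]
4. LOAD T1 → mem=2 r[T1]=2 [LOAD]
5. CAS T2 → mem=3 r[T2]=2 [OK]
6. LOAD T2 → mem=3 r[T2]=3 [LOAD]
7. CAS T2 → mem=4 r[T2]=3 [OK]
8. LOAD T0 → mem=4 r[T0]=4 [LOAD]
9. LOAD T3 → mem=4 r[T3]=4 [LOAD]
10. CAS T0 → mem=5 r[T0]=4 [OK]
11. LOAD T2 → mem=5 r[T2]=5 [LOAD]
12. CAS T3 → mem=5 r[T3]=4 [RETRY]
13. CAS T1 → mem=5 r[T1]=2 [RETRY]
14. CAS T2 → mem=6 r[T2]=5 [OK]
15. LOAD T2 → mem=6 r[T2]=6 [LOAD]
16. CAS T2 → mem=7 r[T2]=6 [OK]
17. LOAD T3 → mem=7 r[T3]=7 [LOAD]
18. CAS T3 → mem=8 r[T3]=7 [OK]

A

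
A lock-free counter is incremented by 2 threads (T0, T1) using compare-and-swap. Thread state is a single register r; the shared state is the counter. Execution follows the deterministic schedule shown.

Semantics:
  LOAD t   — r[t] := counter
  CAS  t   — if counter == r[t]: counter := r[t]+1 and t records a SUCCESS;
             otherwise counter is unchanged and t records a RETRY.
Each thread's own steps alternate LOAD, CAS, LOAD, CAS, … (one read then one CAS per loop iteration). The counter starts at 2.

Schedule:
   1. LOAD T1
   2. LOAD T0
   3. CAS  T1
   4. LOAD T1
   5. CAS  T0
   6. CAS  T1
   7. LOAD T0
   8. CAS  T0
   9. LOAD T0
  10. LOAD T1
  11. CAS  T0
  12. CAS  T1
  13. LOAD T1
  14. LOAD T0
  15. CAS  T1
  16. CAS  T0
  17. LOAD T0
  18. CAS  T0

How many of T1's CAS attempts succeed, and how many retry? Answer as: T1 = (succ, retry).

step 1: T1 LOAD ⇒ load; ctr=2 reg=2
step 2: T0 LOAD ⇒ load; ctr=2 reg=2
step 3: T1 CAS ⇒ ok; ctr=3 reg=2
step 4: T1 LOAD ⇒ load; ctr=3 reg=3
step 5: T0 CAS ⇒ retry; ctr=3 reg=2
step 6: T1 CAS ⇒ ok; ctr=4 reg=3
step 7: T0 LOAD ⇒ load; ctr=4 reg=4
step 8: T0 CAS ⇒ ok; ctr=5 reg=4
step 9: T0 LOAD ⇒ load; ctr=5 reg=5
step 10: T1 LOAD ⇒ load; ctr=5 reg=5
step 11: T0 CAS ⇒ ok; ctr=6 reg=5
step 12: T1 CAS ⇒ retry; ctr=6 reg=5
step 13: T1 LOAD ⇒ load; ctr=6 reg=6
step 14: T0 LOAD ⇒ load; ctr=6 reg=6
step 15: T1 CAS ⇒ ok; ctr=7 reg=6
step 16: T0 CAS ⇒ retry; ctr=7 reg=6
step 17: T0 LOAD ⇒ load; ctr=7 reg=7
step 18: T0 CAS ⇒ ok; ctr=8 reg=7

T1 = (3, 1)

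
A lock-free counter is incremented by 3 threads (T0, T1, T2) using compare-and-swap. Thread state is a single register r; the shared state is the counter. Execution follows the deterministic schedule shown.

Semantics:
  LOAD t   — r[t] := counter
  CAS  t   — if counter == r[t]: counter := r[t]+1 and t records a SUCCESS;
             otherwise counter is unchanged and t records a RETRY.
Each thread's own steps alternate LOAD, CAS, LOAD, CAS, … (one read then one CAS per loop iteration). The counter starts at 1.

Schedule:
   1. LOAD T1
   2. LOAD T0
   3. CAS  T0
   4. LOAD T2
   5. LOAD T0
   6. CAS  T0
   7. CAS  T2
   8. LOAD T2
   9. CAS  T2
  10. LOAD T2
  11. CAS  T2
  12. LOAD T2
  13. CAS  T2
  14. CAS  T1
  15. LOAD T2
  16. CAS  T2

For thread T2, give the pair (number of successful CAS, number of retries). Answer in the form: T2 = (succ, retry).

[1] T1.load  rd  (counter 1, T1.r 1)
[2] T0.load  rd  (counter 1, T0.r 1)
[3] T0.cas  hit  (counter 2, T0.r 1)
[4] T2.load  rd  (counter 2, T2.r 2)
[5] T0.load  rd  (counter 2, T0.r 2)
[6] T0.cas  hit  (counter 3, T0.r 2)
[7] T2.cas  miss  (counter 3, T2.r 2)
[8] T2.load  rd  (counter 3, T2.r 3)
[9] T2.cas  hit  (counter 4, T2.r 3)
[10] T2.load  rd  (counter 4, T2.r 4)
[11] T2.cas  hit  (counter 5, T2.r 4)
[12] T2.load  rd  (counter 5, T2.r 5)
[13] T2.cas  hit  (counter 6, T2.r 5)
[14] T1.cas  miss  (counter 6, T1.r 1)
[15] T2.load  rd  (counter 6, T2.r 6)
[16] T2.cas  hit  (counter 7, T2.r 6)

T2 = (4, 1)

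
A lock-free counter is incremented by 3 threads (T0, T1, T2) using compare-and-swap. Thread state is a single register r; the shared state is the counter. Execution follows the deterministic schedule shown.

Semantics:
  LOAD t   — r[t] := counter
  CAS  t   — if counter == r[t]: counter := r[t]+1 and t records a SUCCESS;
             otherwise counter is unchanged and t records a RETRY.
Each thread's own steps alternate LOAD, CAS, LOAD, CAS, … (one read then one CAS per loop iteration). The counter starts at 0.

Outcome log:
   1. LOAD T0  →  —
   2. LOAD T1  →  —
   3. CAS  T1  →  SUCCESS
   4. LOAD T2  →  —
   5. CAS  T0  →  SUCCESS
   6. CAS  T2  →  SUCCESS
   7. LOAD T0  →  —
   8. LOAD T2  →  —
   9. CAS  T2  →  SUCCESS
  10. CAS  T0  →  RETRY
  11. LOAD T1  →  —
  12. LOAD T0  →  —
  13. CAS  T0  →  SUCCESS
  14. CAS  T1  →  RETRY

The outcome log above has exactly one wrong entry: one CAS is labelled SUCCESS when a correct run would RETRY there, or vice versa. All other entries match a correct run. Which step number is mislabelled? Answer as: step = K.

Correct run:
   1) LOAD T0:  M=0  r_T0=0
   2) LOAD T1:  M=0  r_T1=0
   3) CAS  T1:  M=1  r_T1=0 ✓
   4) LOAD T2:  M=1  r_T2=1
   5) CAS  T0:  M=1  r_T0=0 ✗
   6) CAS  T2:  M=2  r_T2=1 ✓
   7) LOAD T0:  M=2  r_T0=2
   8) LOAD T2:  M=2  r_T2=2
   9) CAS  T2:  M=3  r_T2=2 ✓
  10) CAS  T0:  M=3  r_T0=2 ✗
  11) LOAD T1:  M=3  r_T1=3
  12) LOAD T0:  M=3  r_T0=3
  13) CAS  T0:  M=4  r_T0=3 ✓
  14) CAS  T1:  M=4  r_T1=3 ✗
Mismatch at 5.

step = 5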